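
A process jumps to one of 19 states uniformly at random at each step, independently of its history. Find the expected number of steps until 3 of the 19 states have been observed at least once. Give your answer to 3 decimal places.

With k distinct states already seen, the next new one arrives after an expected 19/(19-k) steps.
Sum over k = 0,...,2: E = 19/19 + 19/18 + 19/17 = 3.1732.

3.173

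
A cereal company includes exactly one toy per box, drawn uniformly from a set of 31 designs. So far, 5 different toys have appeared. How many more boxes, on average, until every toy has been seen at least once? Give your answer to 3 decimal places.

119.487

The wait to go from k to k+1 distinct toys is geometric with mean 31/(31-k).
Sum over k = 5,...,30: E = 31/26 + 31/25 + 31/24 + ... + 31/2 + 31/1 = 119.4870.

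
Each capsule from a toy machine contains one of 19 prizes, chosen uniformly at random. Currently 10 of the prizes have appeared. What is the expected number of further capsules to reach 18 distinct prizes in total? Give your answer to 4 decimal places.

34.7504

From k distinct to k+1 distinct takes on average 19/(19-k) capsules.
Sum over k = 10,...,17: E = 19/9 + 19/8 + 19/7 + ... + 19/3 + 19/2 = 34.75040.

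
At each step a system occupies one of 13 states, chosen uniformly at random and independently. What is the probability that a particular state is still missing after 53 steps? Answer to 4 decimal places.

0.0144

Each step misses the fixed state with probability (13-1)/13 = 12/13, independently.
P(still missing after 53) = (12/13)^53 = 0.01438.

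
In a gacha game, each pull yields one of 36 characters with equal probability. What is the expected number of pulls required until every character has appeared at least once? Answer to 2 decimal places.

Split into phases: going from k distinct to k+1 distinct takes on average 36/(36-k) pulls.
E[T] = 36/36 + 36/35 + 36/34 + ... + 36/2 + 36/1 = 36·H_{36}.
H_{36} = 4.175, so E[T] = 150.284.

150.28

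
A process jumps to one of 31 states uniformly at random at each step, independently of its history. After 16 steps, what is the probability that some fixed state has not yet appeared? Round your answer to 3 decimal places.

Each step misses the fixed state with probability (31-1)/31 = 30/31, independently.
P(still missing after 16) = (30/31)^16 = 0.5918.

0.592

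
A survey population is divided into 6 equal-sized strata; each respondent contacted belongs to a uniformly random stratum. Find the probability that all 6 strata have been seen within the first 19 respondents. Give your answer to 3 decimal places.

0.819

By inclusion–exclusion over which strata are missing,
P(all seen) = Σ_{j=0}^{6} (-1)^j C(6,j)((6-j)/6)^19
= 1.0000 - 0.1878 + 0.0068 - 0.0000 + 0.0000 - 0.0000 + 0.0000
= 0.8189.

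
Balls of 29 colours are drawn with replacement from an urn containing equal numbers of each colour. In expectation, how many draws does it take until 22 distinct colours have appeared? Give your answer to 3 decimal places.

39.695

With k distinct colours already seen, the next new one arrives after an expected 29/(29-k) draws.
Sum over k = 0,...,21: E = 29/29 + 29/28 + 29/27 + ... + 29/9 + 29/8 = 39.6951.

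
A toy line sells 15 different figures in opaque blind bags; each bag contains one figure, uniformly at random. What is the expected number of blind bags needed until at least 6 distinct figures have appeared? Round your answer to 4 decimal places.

Going from k to k+1 distinct takes a geometric number of blind bags with mean 15/(15-k).
Sum over k = 0,...,5: E = 15/15 + 15/14 + 15/13 + 15/12 + 15/11 + 15/10 = 7.33891.

7.3389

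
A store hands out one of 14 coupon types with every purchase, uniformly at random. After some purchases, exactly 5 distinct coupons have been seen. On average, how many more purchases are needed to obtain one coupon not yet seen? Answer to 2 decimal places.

Each purchase yields a new coupon with probability (14-5)/14 = 9/14, so the wait is geometric with mean 14/9.
E = 14/9 = 1.556.

1.56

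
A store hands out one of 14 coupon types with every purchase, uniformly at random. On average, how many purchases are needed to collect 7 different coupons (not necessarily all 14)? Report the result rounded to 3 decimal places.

9.222

Going from k to k+1 distinct takes a geometric number of purchases with mean 14/(14-k).
Sum over k = 0,...,6: E = 14/14 + 14/13 + 14/12 + ... + 14/9 + 14/8 = 9.2219.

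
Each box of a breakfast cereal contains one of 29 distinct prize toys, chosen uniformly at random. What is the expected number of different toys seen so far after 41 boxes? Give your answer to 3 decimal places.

22.120

For each toy, P(seen in 41 boxes) = 1 - (28/29)^41 = 0.7628.
By linearity of expectation, E[distinct seen] = 29·(1 - (28/29)^41) = 22.1205.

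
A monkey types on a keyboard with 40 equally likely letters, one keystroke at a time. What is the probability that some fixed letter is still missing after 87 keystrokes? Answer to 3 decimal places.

Each keystroke misses the fixed letter with probability (40-1)/40 = 39/40, independently.
P(still missing after 87) = (39/40)^87 = 0.1105.

0.111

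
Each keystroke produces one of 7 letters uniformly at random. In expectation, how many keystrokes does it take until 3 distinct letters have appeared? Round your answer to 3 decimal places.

3.567

With k distinct letters already seen, the next new one arrives after an expected 7/(7-k) keystrokes.
Sum over k = 0,...,2: E = 7/7 + 7/6 + 7/5 = 3.5667.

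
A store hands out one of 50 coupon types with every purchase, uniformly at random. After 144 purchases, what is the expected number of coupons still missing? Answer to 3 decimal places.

2.726

For each coupon, P(unseen after 144) = (49/50)^144 = 0.0545.
By linearity of expectation, E[unseen] = 50·(49/50)^144 = 2.7260.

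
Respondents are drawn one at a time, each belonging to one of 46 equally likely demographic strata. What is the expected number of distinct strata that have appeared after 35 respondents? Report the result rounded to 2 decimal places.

24.69

For each stratum, P(seen in 35 respondents) = 1 - (45/46)^35 = 0.537.
By linearity of expectation, E[distinct seen] = 46·(1 - (45/46)^35) = 24.686.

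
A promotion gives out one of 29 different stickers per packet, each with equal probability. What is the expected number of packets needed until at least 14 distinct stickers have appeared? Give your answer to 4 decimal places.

Going from k to k+1 distinct takes a geometric number of packets with mean 29/(29-k).
Sum over k = 0,...,13: E = 29/29 + 29/28 + 29/27 + ... + 29/17 + 29/16 = 18.65932.

18.6593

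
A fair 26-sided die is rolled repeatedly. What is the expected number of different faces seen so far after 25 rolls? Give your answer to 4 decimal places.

16.2470

For each face, P(seen in 25 rolls) = 1 - (25/26)^25 = 0.62488.
By linearity of expectation, E[distinct seen] = 26·(1 - (25/26)^25) = 16.24696.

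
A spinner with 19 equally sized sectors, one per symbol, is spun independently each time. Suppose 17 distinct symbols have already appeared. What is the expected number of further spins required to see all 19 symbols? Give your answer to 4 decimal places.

From k distinct to k+1 distinct takes on average 19/(19-k) spins.
Sum over k = 17,...,18: E = 19/2 + 19/1 = 28.50000.

28.5000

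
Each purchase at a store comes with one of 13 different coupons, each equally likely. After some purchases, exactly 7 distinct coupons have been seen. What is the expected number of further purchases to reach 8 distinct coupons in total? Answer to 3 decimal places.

2.167

With k distinct coupons already seen, the next new one takes an expected 13/(13-k) purchases.
Only the k = 7 term is needed: E = 13/6 = 2.1667.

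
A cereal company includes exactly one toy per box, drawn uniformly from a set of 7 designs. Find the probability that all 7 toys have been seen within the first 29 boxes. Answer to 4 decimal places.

0.9211

By inclusion–exclusion over which toys are missing,
P(all seen) = Σ_{j=0}^{7} (-1)^j C(7,j)((7-j)/7)^29
= 1.00000 - 0.08010 + 0.00121 - 0.00000 + 0.00000 - 0.00000 + 0.00000 - 0.00000
= 0.92111.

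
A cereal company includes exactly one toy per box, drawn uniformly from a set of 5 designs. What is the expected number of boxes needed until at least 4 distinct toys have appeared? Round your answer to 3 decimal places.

6.417

Going from k to k+1 distinct takes a geometric number of boxes with mean 5/(5-k).
Sum over k = 0,...,3: E = 5/5 + 5/4 + 5/3 + 5/2 = 6.4167.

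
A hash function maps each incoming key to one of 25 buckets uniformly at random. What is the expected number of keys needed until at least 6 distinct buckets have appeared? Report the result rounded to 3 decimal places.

Going from k to k+1 distinct takes a geometric number of keys with mean 25/(25-k).
Sum over k = 0,...,5: E = 25/25 + 25/24 + 25/23 + 25/22 + 25/21 + 25/20 = 6.7055.

6.705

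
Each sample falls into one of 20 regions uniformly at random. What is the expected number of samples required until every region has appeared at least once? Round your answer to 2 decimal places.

71.95

After k distinct regions have appeared, the next sample gives a new one with probability (20-k)/20, so the expected wait for the (k+1)-th is 20/(20-k).
E[T] = 20/20 + 20/19 + 20/18 + ... + 20/2 + 20/1 = 20·H_{20}.
H_{20} = 3.598, so E[T] = 71.955.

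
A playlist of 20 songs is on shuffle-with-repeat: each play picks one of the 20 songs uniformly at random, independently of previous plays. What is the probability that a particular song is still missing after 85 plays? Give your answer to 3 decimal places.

0.013

On each play the fixed song fails to appear with probability 19/20.
P(still missing after 85) = (19/20)^85 = 0.0128.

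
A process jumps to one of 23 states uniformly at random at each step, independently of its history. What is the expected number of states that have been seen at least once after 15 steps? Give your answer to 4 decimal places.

11.1927

For each state, P(seen in 15 steps) = 1 - (22/23)^15 = 0.48664.
By linearity of expectation, E[distinct seen] = 23·(1 - (22/23)^15) = 11.19270.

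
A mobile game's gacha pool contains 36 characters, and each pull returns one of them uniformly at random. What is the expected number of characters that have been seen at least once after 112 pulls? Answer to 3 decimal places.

34.465

For each character, P(seen in 112 pulls) = 1 - (35/36)^112 = 0.9574.
By linearity of expectation, E[distinct seen] = 36·(1 - (35/36)^112) = 34.4652.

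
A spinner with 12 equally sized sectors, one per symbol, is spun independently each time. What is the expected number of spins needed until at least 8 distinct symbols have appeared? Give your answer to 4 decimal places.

With k distinct symbols already seen, the next new one arrives after an expected 12/(12-k) spins.
Sum over k = 0,...,7: E = 12/12 + 12/11 + 12/10 + ... + 12/6 + 12/5 = 12.23853.

12.2385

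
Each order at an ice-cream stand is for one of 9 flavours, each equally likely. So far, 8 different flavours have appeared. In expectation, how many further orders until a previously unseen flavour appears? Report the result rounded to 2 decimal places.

The number of orders until the next new flavour is geometric with success probability 1/9, so its mean is 9/1.
E = 9/1 = 9.000.

9.00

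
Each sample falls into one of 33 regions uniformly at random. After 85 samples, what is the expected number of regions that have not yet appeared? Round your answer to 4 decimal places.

For each region, P(unseen after 85) = (32/33)^85 = 0.07312.
By linearity of expectation, E[unseen] = 33·(32/33)^85 = 2.41311.

2.4131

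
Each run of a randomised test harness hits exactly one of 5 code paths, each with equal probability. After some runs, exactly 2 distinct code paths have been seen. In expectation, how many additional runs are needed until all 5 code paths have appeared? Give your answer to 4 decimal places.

9.1667

With k distinct code paths already seen, the next new one takes an expected 5/(5-k) runs.
Sum over k = 2,...,4: E = 5/3 + 5/2 + 5/1 = 9.16667.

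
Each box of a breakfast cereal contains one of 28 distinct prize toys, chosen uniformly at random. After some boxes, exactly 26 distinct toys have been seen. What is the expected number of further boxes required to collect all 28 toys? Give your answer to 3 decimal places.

42.000

With k distinct toys already seen, the next new one takes an expected 28/(28-k) boxes.
Sum over k = 26,...,27: E = 28/2 + 28/1 = 42.0000.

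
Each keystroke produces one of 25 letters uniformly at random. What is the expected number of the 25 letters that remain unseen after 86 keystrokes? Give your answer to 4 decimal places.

For each letter, P(unseen after 86) = (24/25)^86 = 0.02988.
By linearity of expectation, E[unseen] = 25·(24/25)^86 = 0.74691.

0.7469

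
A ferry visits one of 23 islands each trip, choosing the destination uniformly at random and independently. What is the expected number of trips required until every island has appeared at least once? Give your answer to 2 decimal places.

Split into phases: going from k distinct to k+1 distinct takes on average 23/(23-k) trips.
E[T] = 23/23 + 23/22 + 23/21 + ... + 23/2 + 23/1 = 23·H_{23}.
H_{23} = 3.734, so E[T] = 85.889.

85.89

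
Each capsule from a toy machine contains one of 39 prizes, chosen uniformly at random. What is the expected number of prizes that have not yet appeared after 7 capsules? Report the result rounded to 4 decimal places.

32.5160

For each prize, P(unseen after 7) = (38/39)^7 = 0.83374.
By linearity of expectation, E[unseen] = 39·(38/39)^7 = 32.51603.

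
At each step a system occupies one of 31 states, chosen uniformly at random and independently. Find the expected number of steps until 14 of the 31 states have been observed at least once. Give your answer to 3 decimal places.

18.218

Going from k to k+1 distinct takes a geometric number of steps with mean 31/(31-k).
Sum over k = 0,...,13: E = 31/31 + 31/30 + 31/29 + ... + 31/19 + 31/18 = 18.2185.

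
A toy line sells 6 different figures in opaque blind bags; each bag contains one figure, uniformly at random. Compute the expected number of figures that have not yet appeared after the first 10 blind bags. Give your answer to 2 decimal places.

0.97

For each figure, P(unseen after 10) = (5/6)^10 = 0.162.
By linearity of expectation, E[unseen] = 6·(5/6)^10 = 0.969.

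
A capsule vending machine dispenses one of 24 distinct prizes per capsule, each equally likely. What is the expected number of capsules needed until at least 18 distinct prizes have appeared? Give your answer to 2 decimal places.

With k distinct prizes already seen, the next new one arrives after an expected 24/(24-k) capsules.
Sum over k = 0,...,17: E = 24/24 + 24/23 + 24/22 + ... + 24/8 + 24/7 = 31.823.

31.82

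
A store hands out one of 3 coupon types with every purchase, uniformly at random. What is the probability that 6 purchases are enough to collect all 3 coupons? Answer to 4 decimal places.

0.7407

By inclusion–exclusion over which coupons are missing,
P(all seen) = Σ_{j=0}^{3} (-1)^j C(3,j)((3-j)/3)^6
= 1.00000 - 0.26337 + 0.00412 - 0.00000
= 0.74074.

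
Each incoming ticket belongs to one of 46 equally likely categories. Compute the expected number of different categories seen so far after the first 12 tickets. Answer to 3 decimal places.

For each category, P(seen in 12 tickets) = 1 - (45/46)^12 = 0.2318.
By linearity of expectation, E[distinct seen] = 46·(1 - (45/46)^12) = 10.6643.

10.664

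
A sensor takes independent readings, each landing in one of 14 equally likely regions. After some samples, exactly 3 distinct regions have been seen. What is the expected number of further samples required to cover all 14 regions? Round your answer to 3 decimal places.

42.278

The wait to go from k to k+1 distinct regions is geometric with mean 14/(14-k).
Sum over k = 3,...,13: E = 14/11 + 14/10 + 14/9 + ... + 14/2 + 14/1 = 42.2783.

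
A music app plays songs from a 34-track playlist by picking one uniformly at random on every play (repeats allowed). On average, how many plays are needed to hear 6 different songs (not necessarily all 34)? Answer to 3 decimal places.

With k distinct songs already seen, the next new one arrives after an expected 34/(34-k) plays.
Sum over k = 0,...,5: E = 34/34 + 34/33 + 34/32 + 34/31 + 34/30 + 34/29 = 6.4953.

6.495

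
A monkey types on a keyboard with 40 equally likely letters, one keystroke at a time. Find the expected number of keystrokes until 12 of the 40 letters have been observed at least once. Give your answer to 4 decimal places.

14.0549

Going from k to k+1 distinct takes a geometric number of keystrokes with mean 40/(40-k).
Sum over k = 0,...,11: E = 40/40 + 40/39 + 40/38 + ... + 40/30 + 40/29 = 14.05488.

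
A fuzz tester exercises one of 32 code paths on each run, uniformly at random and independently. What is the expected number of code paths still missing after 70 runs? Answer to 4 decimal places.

For each code path, P(unseen after 70) = (31/32)^70 = 0.10835.
By linearity of expectation, E[unseen] = 32·(31/32)^70 = 3.46713.

3.4671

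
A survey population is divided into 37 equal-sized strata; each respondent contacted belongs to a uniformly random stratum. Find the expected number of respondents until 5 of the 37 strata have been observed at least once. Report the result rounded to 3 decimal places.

5.294

With k distinct strata already seen, the next new one arrives after an expected 37/(37-k) respondents.
Sum over k = 0,...,4: E = 37/37 + 37/36 + 37/35 + 37/34 + 37/33 = 5.2944.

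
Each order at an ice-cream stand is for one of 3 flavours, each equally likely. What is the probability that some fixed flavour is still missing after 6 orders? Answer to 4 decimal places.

Each order misses the fixed flavour with probability (3-1)/3 = 2/3, independently.
P(still missing after 6) = (2/3)^6 = 0.08779.

0.0878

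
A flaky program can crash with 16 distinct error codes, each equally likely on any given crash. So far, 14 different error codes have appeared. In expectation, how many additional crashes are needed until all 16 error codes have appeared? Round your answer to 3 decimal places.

24.000

From k distinct to k+1 distinct takes on average 16/(16-k) crashes.
Sum over k = 14,...,15: E = 16/2 + 16/1 = 24.0000.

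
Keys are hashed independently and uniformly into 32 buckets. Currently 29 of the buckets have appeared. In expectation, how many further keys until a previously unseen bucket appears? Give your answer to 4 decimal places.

Each key yields a new bucket with probability (32-29)/32 = 3/32, so the wait is geometric with mean 32/3.
E = 32/3 = 10.66667.

10.6667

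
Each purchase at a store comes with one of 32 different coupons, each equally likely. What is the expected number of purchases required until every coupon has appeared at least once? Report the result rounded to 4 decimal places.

Split into phases: going from k distinct to k+1 distinct takes on average 32/(32-k) purchases.
E[T] = 32/32 + 32/31 + 32/30 + ... + 32/2 + 32/1 = 32·H_{32}.
H_{32} = 4.05850, so E[T] = 129.87185.

129.8718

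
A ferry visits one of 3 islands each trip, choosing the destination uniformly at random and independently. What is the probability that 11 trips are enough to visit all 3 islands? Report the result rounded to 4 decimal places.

By inclusion–exclusion over which islands are missing,
P(all seen) = Σ_{j=0}^{3} (-1)^j C(3,j)((3-j)/3)^11
= 1.00000 - 0.03468 + 0.00002 - 0.00000
= 0.96533.

0.9653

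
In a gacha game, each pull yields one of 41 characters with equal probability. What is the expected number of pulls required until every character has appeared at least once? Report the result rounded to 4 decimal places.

176.4203

After k distinct characters have appeared, the next pull gives a new one with probability (41-k)/41, so the expected wait for the (k+1)-th is 41/(41-k).
E[T] = 41/41 + 41/40 + 41/39 + ... + 41/2 + 41/1 = 41·H_{41}.
H_{41} = 4.30293, so E[T] = 176.42026.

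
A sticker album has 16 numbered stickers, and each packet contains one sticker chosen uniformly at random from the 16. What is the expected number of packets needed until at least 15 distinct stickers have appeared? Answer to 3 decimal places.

Going from k to k+1 distinct takes a geometric number of packets with mean 16/(16-k).
Sum over k = 0,...,14: E = 16/16 + 16/15 + 16/14 + ... + 16/3 + 16/2 = 38.0917.

38.092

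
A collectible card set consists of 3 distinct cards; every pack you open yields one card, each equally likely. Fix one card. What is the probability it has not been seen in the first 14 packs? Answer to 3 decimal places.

0.003

On each pack the fixed card fails to appear with probability 2/3.
P(still missing after 14) = (2/3)^14 = 0.0034.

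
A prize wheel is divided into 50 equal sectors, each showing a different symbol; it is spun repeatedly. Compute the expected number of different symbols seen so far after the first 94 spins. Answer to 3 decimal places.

42.514

For each symbol, P(seen in 94 spins) = 1 - (49/50)^94 = 0.8503.
By linearity of expectation, E[distinct seen] = 50·(1 - (49/50)^94) = 42.5145.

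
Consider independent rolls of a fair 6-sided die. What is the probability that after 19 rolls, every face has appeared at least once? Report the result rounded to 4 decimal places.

0.8189

Let A_i be the event that face i is missing after 19 rolls. By inclusion–exclusion on the A_i,
P(all seen) = Σ_{j=0}^{6} (-1)^j C(6,j)((6-j)/6)^19
= 1.00000 - 0.18781 + 0.00677 - 0.00004 + 0.00000 - 0.00000 + 0.00000
= 0.81892.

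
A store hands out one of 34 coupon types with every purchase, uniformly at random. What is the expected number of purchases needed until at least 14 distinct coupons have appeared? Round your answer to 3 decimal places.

Going from k to k+1 distinct takes a geometric number of purchases with mean 34/(34-k).
Sum over k = 0,...,13: E = 34/34 + 34/33 + 34/32 + ... + 34/22 + 34/21 = 17.6960.

17.696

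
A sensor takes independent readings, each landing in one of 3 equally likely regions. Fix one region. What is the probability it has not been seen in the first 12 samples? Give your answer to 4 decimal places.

0.0077

Each sample misses the fixed region with probability (3-1)/3 = 2/3, independently.
P(still missing after 12) = (2/3)^12 = 0.00771.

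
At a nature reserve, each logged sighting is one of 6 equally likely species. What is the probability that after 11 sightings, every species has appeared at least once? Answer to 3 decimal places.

Let A_i be the event that species i is missing after 11 sightings. By inclusion–exclusion on the A_i,
P(all seen) = Σ_{j=0}^{6} (-1)^j C(6,j)((6-j)/6)^11
= 1.0000 - 0.8075 + 0.1734 - 0.0098 + 0.0001 - 0.0000 + 0.0000
= 0.3562.

0.356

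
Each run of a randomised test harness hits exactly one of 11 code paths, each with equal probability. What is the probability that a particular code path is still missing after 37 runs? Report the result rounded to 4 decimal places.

0.0294

On each run the fixed code path fails to appear with probability 10/11.
P(still missing after 37) = (10/11)^37 = 0.02941.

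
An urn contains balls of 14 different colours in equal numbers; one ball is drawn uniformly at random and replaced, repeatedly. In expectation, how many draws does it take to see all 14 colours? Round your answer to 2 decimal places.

45.52

Split into phases: going from k distinct to k+1 distinct takes on average 14/(14-k) draws.
E[T] = 14/14 + 14/13 + 14/12 + ... + 14/2 + 14/1 = 14·H_{14}.
H_{14} = 3.252, so E[T] = 45.522.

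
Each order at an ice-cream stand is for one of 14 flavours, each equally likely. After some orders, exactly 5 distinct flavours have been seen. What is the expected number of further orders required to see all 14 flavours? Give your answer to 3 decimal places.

39.606

From k distinct to k+1 distinct takes on average 14/(14-k) orders.
Sum over k = 5,...,13: E = 14/9 + 14/8 + 14/7 + ... + 14/2 + 14/1 = 39.6056.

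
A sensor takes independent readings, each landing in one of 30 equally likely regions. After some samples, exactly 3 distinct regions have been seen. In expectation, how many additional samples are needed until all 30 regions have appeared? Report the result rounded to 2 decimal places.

The wait to go from k to k+1 distinct regions is geometric with mean 30/(30-k).
Sum over k = 3,...,29: E = 30/27 + 30/26 + 30/25 + ... + 30/2 + 30/1 = 116.744.

116.74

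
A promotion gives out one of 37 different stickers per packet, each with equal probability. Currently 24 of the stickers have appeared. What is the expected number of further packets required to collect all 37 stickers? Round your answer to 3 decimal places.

With k distinct stickers already seen, the next new one takes an expected 37/(37-k) packets.
Sum over k = 24,...,36: E = 37/13 + 37/12 + 37/11 + ... + 37/2 + 37/1 = 117.6649.

117.665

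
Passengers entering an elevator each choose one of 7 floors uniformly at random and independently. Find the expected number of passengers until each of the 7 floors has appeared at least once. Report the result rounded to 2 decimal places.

The wait to go from k to k+1 distinct floors is geometric with mean 7/(7-k).
E[T] = 7/7 + 7/6 + 7/5 + ... + 7/2 + 7/1 = 7·H_{7}.
H_{7} = 2.593, so E[T] = 18.150.

18.15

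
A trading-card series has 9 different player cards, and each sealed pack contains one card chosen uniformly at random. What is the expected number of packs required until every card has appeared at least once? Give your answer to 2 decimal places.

After k distinct cards have appeared, the next pack gives a new one with probability (9-k)/9, so the expected wait for the (k+1)-th is 9/(9-k).
E[T] = 9/9 + 9/8 + 9/7 + ... + 9/2 + 9/1 = 9·H_{9}.
H_{9} = 2.829, so E[T] = 25.461.

25.46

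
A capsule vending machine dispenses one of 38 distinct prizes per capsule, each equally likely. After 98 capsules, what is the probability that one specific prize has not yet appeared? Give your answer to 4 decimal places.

On each capsule the fixed prize fails to appear with probability 37/38.
P(still missing after 98) = (37/38)^98 = 0.07328.

0.0733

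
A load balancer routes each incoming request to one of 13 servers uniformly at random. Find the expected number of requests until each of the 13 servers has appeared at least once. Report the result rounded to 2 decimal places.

41.34

After k distinct servers have appeared, the next request gives a new one with probability (13-k)/13, so the expected wait for the (k+1)-th is 13/(13-k).
E[T] = 13/13 + 13/12 + 13/11 + ... + 13/2 + 13/1 = 13·H_{13}.
H_{13} = 3.180, so E[T] = 41.342.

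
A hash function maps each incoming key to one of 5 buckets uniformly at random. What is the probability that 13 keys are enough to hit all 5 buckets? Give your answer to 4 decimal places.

0.7381

By inclusion–exclusion over which buckets are missing,
P(all seen) = Σ_{j=0}^{5} (-1)^j C(5,j)((5-j)/5)^13
= 1.00000 - 0.27488 + 0.01306 - 0.00007 + 0.00000 - 0.00000
= 0.73812.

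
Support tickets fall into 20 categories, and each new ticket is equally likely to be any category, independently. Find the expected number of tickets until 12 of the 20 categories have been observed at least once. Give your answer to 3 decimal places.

Going from k to k+1 distinct takes a geometric number of tickets with mean 20/(20-k).
Sum over k = 0,...,11: E = 20/20 + 20/19 + 20/18 + ... + 20/10 + 20/9 = 17.5977.

17.598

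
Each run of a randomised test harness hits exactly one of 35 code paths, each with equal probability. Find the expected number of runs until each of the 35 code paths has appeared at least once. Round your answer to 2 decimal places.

After k distinct code paths have appeared, the next run gives a new one with probability (35-k)/35, so the expected wait for the (k+1)-th is 35/(35-k).
E[T] = 35/35 + 35/34 + 35/33 + ... + 35/2 + 35/1 = 35·H_{35}.
H_{35} = 4.147, so E[T] = 145.137.

145.14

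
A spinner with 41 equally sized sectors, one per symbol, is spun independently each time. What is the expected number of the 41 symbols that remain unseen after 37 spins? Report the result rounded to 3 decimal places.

For each symbol, P(unseen after 37) = (40/41)^37 = 0.4011.
By linearity of expectation, E[unseen] = 41·(40/41)^37 = 16.4437.

16.444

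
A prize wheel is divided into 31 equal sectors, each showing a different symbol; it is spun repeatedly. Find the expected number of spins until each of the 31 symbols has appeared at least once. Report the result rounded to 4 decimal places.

124.8446

The wait to go from k to k+1 distinct symbols is geometric with mean 31/(31-k).
E[T] = 31/31 + 31/30 + 31/29 + ... + 31/2 + 31/1 = 31·H_{31}.
H_{31} = 4.02725, so E[T] = 124.84460.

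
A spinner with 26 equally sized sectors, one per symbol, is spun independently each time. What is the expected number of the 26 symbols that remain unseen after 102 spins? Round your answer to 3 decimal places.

0.476

For each symbol, P(unseen after 102) = (25/26)^102 = 0.0183.
By linearity of expectation, E[unseen] = 26·(25/26)^102 = 0.4760.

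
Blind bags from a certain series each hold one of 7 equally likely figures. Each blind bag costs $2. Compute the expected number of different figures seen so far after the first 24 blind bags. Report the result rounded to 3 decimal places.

6.827

For each figure, P(seen in 24 blind bags) = 1 - (6/7)^24 = 0.9753.
By linearity of expectation, E[distinct seen] = 7·(1 - (6/7)^24) = 6.8269.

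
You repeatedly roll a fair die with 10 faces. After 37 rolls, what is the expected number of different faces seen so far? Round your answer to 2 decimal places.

9.80

For each face, P(seen in 37 rolls) = 1 - (9/10)^37 = 0.980.
By linearity of expectation, E[distinct seen] = 10·(1 - (9/10)^37) = 9.797.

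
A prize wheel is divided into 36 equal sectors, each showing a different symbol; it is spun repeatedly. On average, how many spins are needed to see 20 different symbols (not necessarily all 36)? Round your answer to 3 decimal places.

28.578

Going from k to k+1 distinct takes a geometric number of spins with mean 36/(36-k).
Sum over k = 0,...,19: E = 36/36 + 36/35 + 36/34 + ... + 36/18 + 36/17 = 28.5779.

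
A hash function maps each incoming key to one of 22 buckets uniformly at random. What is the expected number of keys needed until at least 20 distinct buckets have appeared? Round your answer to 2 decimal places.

48.20

With k distinct buckets already seen, the next new one arrives after an expected 22/(22-k) keys.
Sum over k = 0,...,19: E = 22/22 + 22/21 + 22/20 + ... + 22/4 + 22/3 = 48.198.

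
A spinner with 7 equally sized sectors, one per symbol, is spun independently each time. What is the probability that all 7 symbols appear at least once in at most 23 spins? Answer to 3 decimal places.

By inclusion–exclusion over which symbols are missing,
P(all seen) = Σ_{j=0}^{7} (-1)^j C(7,j)((7-j)/7)^23
= 1.0000 - 0.2020 + 0.0091 - 0.0001 + 0.0000 - 0.0000 + 0.0000 - 0.0000
= 0.8071.

0.807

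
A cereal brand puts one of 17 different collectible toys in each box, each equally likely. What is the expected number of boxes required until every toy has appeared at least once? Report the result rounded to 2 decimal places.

58.47

Split into phases: going from k distinct to k+1 distinct takes on average 17/(17-k) boxes.
E[T] = 17/17 + 17/16 + 17/15 + ... + 17/2 + 17/1 = 17·H_{17}.
H_{17} = 3.440, so E[T] = 58.472.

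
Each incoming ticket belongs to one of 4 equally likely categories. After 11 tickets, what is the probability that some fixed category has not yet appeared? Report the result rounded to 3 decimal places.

0.042

On each ticket the fixed category fails to appear with probability 3/4.
P(still missing after 11) = (3/4)^11 = 0.0422.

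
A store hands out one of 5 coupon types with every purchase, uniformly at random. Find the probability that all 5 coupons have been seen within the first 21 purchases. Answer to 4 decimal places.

Let A_i be the event that coupon i is missing after 21 purchases. By inclusion–exclusion on the A_i,
P(all seen) = Σ_{j=0}^{5} (-1)^j C(5,j)((5-j)/5)^21
= 1.00000 - 0.04612 + 0.00022 - 0.00000 + 0.00000 - 0.00000
= 0.95410.

0.9541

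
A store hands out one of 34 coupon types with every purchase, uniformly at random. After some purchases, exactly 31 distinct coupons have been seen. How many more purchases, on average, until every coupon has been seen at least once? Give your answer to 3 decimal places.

62.333

The wait to go from k to k+1 distinct coupons is geometric with mean 34/(34-k).
Sum over k = 31,...,33: E = 34/3 + 34/2 + 34/1 = 62.3333.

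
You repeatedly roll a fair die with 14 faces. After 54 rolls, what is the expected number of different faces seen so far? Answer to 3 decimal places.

13.744

For each face, P(seen in 54 rolls) = 1 - (13/14)^54 = 0.9817.
By linearity of expectation, E[distinct seen] = 14·(1 - (13/14)^54) = 13.7441.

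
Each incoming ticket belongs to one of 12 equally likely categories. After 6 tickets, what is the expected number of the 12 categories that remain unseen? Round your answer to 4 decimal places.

7.1195

For each category, P(unseen after 6) = (11/12)^6 = 0.59329.
By linearity of expectation, E[unseen] = 12·(11/12)^6 = 7.11951.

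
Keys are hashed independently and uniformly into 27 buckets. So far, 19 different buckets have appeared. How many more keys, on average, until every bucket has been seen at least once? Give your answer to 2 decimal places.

The wait to go from k to k+1 distinct buckets is geometric with mean 27/(27-k).
Sum over k = 19,...,26: E = 27/8 + 27/7 + 27/6 + ... + 27/2 + 27/1 = 73.382.

73.38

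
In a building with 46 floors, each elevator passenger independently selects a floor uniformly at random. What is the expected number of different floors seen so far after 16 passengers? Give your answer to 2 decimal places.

For each floor, P(seen in 16 passengers) = 1 - (45/46)^16 = 0.296.
By linearity of expectation, E[distinct seen] = 46·(1 - (45/46)^16) = 13.638.

13.64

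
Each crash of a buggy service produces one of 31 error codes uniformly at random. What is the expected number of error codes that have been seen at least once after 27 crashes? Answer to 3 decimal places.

For each error code, P(seen in 27 crashes) = 1 - (30/31)^27 = 0.5874.
By linearity of expectation, E[distinct seen] = 31·(1 - (30/31)^27) = 18.2100.

18.210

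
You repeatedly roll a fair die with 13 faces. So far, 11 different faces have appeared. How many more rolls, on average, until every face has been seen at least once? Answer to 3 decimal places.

The wait to go from k to k+1 distinct faces is geometric with mean 13/(13-k).
Sum over k = 11,...,12: E = 13/2 + 13/1 = 19.5000.

19.500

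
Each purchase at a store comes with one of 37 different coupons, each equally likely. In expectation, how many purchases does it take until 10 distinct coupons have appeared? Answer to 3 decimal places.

With k distinct coupons already seen, the next new one arrives after an expected 37/(37-k) purchases.
Sum over k = 0,...,9: E = 37/37 + 37/36 + 37/35 + ... + 37/29 + 37/28 = 11.4748.

11.475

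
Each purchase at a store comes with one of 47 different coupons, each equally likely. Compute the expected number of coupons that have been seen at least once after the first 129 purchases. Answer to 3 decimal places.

44.068

For each coupon, P(seen in 129 purchases) = 1 - (46/47)^129 = 0.9376.
By linearity of expectation, E[distinct seen] = 47·(1 - (46/47)^129) = 44.0675.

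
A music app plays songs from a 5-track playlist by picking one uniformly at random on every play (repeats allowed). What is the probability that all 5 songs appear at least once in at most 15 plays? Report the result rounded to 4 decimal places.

0.8288

By inclusion–exclusion over which songs are missing,
P(all seen) = Σ_{j=0}^{5} (-1)^j C(5,j)((5-j)/5)^15
= 1.00000 - 0.17592 + 0.00470 - 0.00001 + 0.00000 - 0.00000
= 0.82877.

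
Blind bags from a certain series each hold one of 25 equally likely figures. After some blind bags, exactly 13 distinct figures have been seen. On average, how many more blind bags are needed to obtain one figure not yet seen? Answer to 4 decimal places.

2.0833

Each blind bag yields a new figure with probability (25-13)/25 = 12/25, so the wait is geometric with mean 25/12.
E = 25/12 = 2.08333.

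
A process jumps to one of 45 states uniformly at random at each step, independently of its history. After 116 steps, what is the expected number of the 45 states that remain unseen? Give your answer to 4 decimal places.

3.3195

For each state, P(unseen after 116) = (44/45)^116 = 0.07377.
By linearity of expectation, E[unseen] = 45·(44/45)^116 = 3.31949.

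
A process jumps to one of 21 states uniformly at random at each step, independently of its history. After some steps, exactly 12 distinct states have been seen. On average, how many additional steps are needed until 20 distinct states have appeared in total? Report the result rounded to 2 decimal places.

From k distinct to k+1 distinct takes on average 21/(21-k) steps.
Sum over k = 12,...,19: E = 21/9 + 21/8 + 21/7 + ... + 21/3 + 21/2 = 38.408.

38.41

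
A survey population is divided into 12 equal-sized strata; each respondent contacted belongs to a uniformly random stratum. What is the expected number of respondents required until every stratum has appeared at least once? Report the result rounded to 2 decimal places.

Split into phases: going from k distinct to k+1 distinct takes on average 12/(12-k) respondents.
E[T] = 12/12 + 12/11 + 12/10 + ... + 12/2 + 12/1 = 12·H_{12}.
H_{12} = 3.103, so E[T] = 37.239.

37.24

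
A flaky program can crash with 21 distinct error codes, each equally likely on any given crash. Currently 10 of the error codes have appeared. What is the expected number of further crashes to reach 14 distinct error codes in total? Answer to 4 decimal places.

8.9674

With k distinct error codes already seen, the next new one takes an expected 21/(21-k) crashes.
Sum over k = 10,...,13: E = 21/11 + 21/10 + 21/9 + 21/8 = 8.96742.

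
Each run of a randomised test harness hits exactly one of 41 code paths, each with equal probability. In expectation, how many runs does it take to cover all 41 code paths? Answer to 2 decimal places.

The wait to go from k to k+1 distinct code paths is geometric with mean 41/(41-k).
E[T] = 41/41 + 41/40 + 41/39 + ... + 41/2 + 41/1 = 41·H_{41}.
H_{41} = 4.303, so E[T] = 176.420.

176.42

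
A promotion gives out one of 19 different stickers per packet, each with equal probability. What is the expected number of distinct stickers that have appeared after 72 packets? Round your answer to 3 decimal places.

18.613

For each sticker, P(seen in 72 packets) = 1 - (18/19)^72 = 0.9796.
By linearity of expectation, E[distinct seen] = 19·(1 - (18/19)^72) = 18.6126.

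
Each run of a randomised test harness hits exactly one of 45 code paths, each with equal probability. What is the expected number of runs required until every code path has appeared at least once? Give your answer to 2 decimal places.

The wait to go from k to k+1 distinct code paths is geometric with mean 45/(45-k).
E[T] = 45/45 + 45/44 + 45/43 + ... + 45/2 + 45/1 = 45·H_{45}.
H_{45} = 4.395, so E[T] = 197.773.

197.77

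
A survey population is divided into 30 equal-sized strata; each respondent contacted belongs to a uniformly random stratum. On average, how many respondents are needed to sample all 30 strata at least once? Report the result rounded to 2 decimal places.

The wait to go from k to k+1 distinct strata is geometric with mean 30/(30-k).
E[T] = 30/30 + 30/29 + 30/28 + ... + 30/2 + 30/1 = 30·H_{30}.
H_{30} = 3.995, so E[T] = 119.850.

119.85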